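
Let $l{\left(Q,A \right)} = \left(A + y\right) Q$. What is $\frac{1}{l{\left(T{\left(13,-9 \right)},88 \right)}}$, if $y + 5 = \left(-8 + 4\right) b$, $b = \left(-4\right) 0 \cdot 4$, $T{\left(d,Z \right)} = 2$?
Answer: $\frac{1}{166} \approx 0.0060241$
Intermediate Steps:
$b = 0$ ($b = 0 \cdot 4 = 0$)
$y = -5$ ($y = -5 + \left(-8 + 4\right) 0 = -5 - 0 = -5 + 0 = -5$)
$l{\left(Q,A \right)} = Q \left(-5 + A\right)$ ($l{\left(Q,A \right)} = \left(A - 5\right) Q = \left(-5 + A\right) Q = Q \left(-5 + A\right)$)
$\frac{1}{l{\left(T{\left(13,-9 \right)},88 \right)}} = \frac{1}{2 \left(-5 + 88\right)} = \frac{1}{2 \cdot 83} = \frac{1}{166}$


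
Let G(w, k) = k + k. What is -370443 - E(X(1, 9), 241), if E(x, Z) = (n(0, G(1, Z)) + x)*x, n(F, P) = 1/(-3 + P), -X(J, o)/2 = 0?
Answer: -370443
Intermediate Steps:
X(J, o) = 0 (X(J, o) = -2*0 = 0)
G(w, k) = 2*k
E(x, Z) = x*(x + 1/(-3 + 2*Z)) (E(x, Z) = (1/(-3 + 2*Z) + x)*x = (x + 1/(-3 + 2*Z))*x = x*(x + 1/(-3 + 2*Z)))
-370443 - E(X(1, 9), 241) = -370443 - 0*(1 + 0*(-3 + 2*241))/(-3 + 2*241) = -370443 - 0*(1 + 0*(-3 + 482))/(-3 + 482) = -370443 - 0*(1 + 0*479)/479 = -370443 - 0*(1 + 0)/479 = -370443 - 0/479 = -370443 - 1*0 = -370443 + 0 = -370443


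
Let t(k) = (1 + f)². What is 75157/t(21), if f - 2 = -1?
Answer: 75157/4 ≈ 18789.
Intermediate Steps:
f = 1 (f = 2 - 1 = 1)
t(k) = 4 (t(k) = (1 + 1)² = 2² = 4)
75157/t(21) = 75157/4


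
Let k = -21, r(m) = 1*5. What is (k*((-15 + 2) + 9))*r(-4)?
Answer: 420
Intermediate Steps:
r(m) = 5
(k*((-15 + 2) + 9))*r(-4) = -21*((-15 + 2) + 9)*5 = -21*(-13 + 9)*5 = -21*(-4)*5 = 84*5 = 420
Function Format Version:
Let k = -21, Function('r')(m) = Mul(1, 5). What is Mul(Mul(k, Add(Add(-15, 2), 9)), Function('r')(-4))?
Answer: 420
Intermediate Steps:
Function('r')(m) = 5
Mul(Mul(k, Add(Add(-15, 2), 9)), Function('r')(-4)) = Mul(Mul(-21, Add(Add(-15, 2), 9)), 5) = Mul(Mul(-21, Add(-13, 9)), 5) = Mul(Mul(-21, -4), 5) = Mul(84, 5) = 420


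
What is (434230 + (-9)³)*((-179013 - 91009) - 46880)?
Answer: -137377333902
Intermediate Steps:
(434230 + (-9)³)*((-179013 - 91009) - 46880) = (434230 - 729)*(-270022 - 46880) = 433501*(-316902) = -137377333902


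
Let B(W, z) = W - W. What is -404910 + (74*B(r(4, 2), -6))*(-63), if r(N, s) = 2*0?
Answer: -404910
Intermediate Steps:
r(N, s) = 0
B(W, z) = 0
-404910 + (74*B(r(4, 2), -6))*(-63) = -404910 + (74*0)*(-63) = -404910 + 0*(-63) = -404910 + 0 = -404910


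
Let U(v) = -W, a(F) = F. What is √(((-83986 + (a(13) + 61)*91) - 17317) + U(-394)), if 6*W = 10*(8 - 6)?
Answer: I*√851151/3 ≈ 307.53*I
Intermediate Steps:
W = 10/3 (W = (10*(8 - 6))/6 = (10*2)/6 = (⅙)*20 = 10/3 ≈ 3.3333)
U(v) = -10/3 (U(v) = -1*10/3 = -10/3)
√(((-83986 + (a(13) + 61)*91) - 17317) + U(-394)) = √(((-83986 + (13 + 61)*91) - 17317) - 10/3) = √(((-83986 + 74*91) - 17317) - 10/3) = √(((-83986 + 6734) - 17317) - 10/3) = √((-77252 - 17317) - 10/3) = √(-94569 - 10/3) = √(-283717/3) = I*√851151/3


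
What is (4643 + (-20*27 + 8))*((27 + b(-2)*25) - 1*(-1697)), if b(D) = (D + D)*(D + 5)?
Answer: 5854064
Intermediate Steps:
b(D) = 2*D*(5 + D) (b(D) = (2*D)*(5 + D) = 2*D*(5 + D))
(4643 + (-20*27 + 8))*((27 + b(-2)*25) - 1*(-1697)) = (4643 + (-20*27 + 8))*((27 + (2*(-2)*(5 - 2))*25) - 1*(-1697)) = (4643 + (-540 + 8))*((27 + (2*(-2)*3)*25) + 1697) = (4643 - 532)*((27 - 12*25) + 1697) = 4111*((27 - 300) + 1697) = 4111*(-273 + 1697) = 4111*1424 = 5854064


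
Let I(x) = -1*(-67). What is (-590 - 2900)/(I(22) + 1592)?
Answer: -3490/1659 ≈ -2.1037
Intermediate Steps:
I(x) = 67
(-590 - 2900)/(I(22) + 1592) = (-590 - 2900)/(67 + 1592) = -3490/1659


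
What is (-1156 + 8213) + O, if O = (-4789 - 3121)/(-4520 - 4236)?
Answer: 30899501/4378 ≈ 7057.9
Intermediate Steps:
O = 3955/4378 (O = -7910/(-8756) = -7910*(-1/8756) = 3955/4378 ≈ 0.90338)
(-1156 + 8213) + O = (-1156 + 8213) + 3955/4378 = 7057 + 3955/4378 = 30899501/4378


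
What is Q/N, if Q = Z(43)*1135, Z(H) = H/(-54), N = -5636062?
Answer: 48805/304347348 ≈ 0.00016036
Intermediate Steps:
Z(H) = -H/54 (Z(H) = H*(-1/54) = -H/54)
Q = -48805/54 (Q = -1/54*43*1135 = -43/54*1135 = -48805/54 ≈ -903.80)
Q/N = -48805/54/(-5636062) = -48805/54*(-1/5636062) = 48805/304347348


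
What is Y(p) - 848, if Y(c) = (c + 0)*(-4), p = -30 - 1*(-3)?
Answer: -740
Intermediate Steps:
p = -27 (p = -30 + 3 = -27)
Y(c) = -4*c (Y(c) = c*(-4) = -4*c)
Y(p) - 848 = -4*(-27) - 848 = 108 - 848 = -740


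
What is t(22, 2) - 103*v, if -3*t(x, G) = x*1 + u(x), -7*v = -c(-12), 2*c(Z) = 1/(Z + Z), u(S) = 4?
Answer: -2809/336 ≈ -8.3601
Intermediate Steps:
c(Z) = 1/(4*Z) (c(Z) = 1/(2*(Z + Z)) = 1/(2*((2*Z))) = (1/(2*Z))/2 = 1/(4*Z))
v = -1/336 (v = -(-1)*(¼)/(-12)/7 = -(-1)*(¼)*(-1/12)/7 = -(-1)*(-1)/(7*48) = -⅐*1/48 = -1/336 ≈ -0.0029762)
t(x, G) = -4/3 - x/3 (t(x, G) = -(x*1 + 4)/3 = -(x + 4)/3 = -(4 + x)/3 = -4/3 - x/3)
t(22, 2) - 103*v = (-4/3 - ⅓*22) - 103*(-1/336) = (-4/3 - 22/3) + 103/336 = -26/3 + 103/336 = -2809/336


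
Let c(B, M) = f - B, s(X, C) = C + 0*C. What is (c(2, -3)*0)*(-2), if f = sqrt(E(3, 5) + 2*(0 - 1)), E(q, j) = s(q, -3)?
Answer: 0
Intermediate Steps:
s(X, C) = C (s(X, C) = C + 0 = C)
E(q, j) = -3
f = I*sqrt(5) (f = sqrt(-3 + 2*(0 - 1)) = sqrt(-3 + 2*(-1)) = sqrt(-3 - 2) = sqrt(-5) = I*sqrt(5) ≈ 2.2361*I)
c(B, M) = -B + I*sqrt(5) (c(B, M) = I*sqrt(5) - B = -B + I*sqrt(5))
(c(2, -3)*0)*(-2) = ((-1*2 + I*sqrt(5))*0)*(-2) = ((-2 + I*sqrt(5))*0)*(-2) = 0*(-2) = 0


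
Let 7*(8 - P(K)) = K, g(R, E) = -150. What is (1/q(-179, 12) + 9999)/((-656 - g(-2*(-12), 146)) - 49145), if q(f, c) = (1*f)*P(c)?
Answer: -78752117/391051276 ≈ -0.20139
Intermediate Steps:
P(K) = 8 - K/7
q(f, c) = f*(8 - c/7) (q(f, c) = (1*f)*(8 - c/7) = f*(8 - c/7))
(1/q(-179, 12) + 9999)/((-656 - g(-2*(-12), 146)) - 49145) = (1/((1/7)*(-179)*(56 - 1*12)) + 9999)/((-656 - 1*(-150)) - 49145) = (1/((1/7)*(-179)*(56 - 12)) + 9999)/((-656 + 150) - 49145) = (1/((1/7)*(-179)*44) + 9999)/(-506 - 49145) = (1/(-7876/7) + 9999)/(-49651) = (-7/7876 + 9999)*(-1/49651) = (78752117/7876)*(-1/49651) = -78752117/391051276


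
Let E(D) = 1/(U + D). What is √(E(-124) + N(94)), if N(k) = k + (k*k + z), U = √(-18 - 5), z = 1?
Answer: √((1107443 - 8931*I*√23)/(124 - I*√23)) ≈ 94.504 - 0.e-6*I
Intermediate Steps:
U = I*√23 (U = √(-23) = I*√23 ≈ 4.7958*I)
N(k) = 1 + k + k² (N(k) = k + (k*k + 1) = k + (k² + 1) = k + (1 + k²) = 1 + k + k²)
E(D) = 1/(D + I*√23) (E(D) = 1/(I*√23 + D) = 1/(D + I*√23))
√(E(-124) + N(94)) = √(1/(-124 + I*√23) + (1 + 94 + 94²)) = √(1/(-124 + I*√23) + (1 + 94 + 8836)) = √(1/(-124 + I*√23) + 8931) = √(8931 + 1/(-124 + I*√23))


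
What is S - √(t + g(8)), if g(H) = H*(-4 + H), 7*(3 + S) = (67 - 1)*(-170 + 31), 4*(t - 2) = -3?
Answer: -9195/7 - √133/2 ≈ -1319.3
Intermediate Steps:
t = 5/4 (t = 2 + (¼)*(-3) = 2 - ¾ = 5/4 ≈ 1.2500)
S = -9195/7 (S = -3 + ((67 - 1)*(-170 + 31))/7 = -3 + (66*(-139))/7 = -3 + (⅐)*(-9174) = -3 - 9174/7 = -9195/7 ≈ -1313.6)
S - √(t + g(8)) = -9195/7 - √(5/4 + 8*(-4 + 8)) = -9195/7 - √(5/4 + 8*4) = -9195/7 - √(5/4 + 32) = -9195/7 - √(133/4) = -9195/7 - √133/2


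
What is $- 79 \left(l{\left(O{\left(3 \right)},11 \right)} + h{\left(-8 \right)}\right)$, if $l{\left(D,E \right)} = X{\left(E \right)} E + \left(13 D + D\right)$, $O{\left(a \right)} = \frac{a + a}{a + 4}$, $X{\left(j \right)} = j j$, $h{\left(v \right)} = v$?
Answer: $-105465$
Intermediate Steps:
$X{\left(j \right)} = j^{2}$
$O{\left(a \right)} = \frac{2 a}{4 + a}$
$l{\left(D,E \right)} = E^{3} + 14 D$ ($l{\left(D,E \right)} = E^{2} E + \left(13 D + D\right) = E^{3} + 14 D$)
$- 79 \left(l{\left(O{\left(3 \right)},11 \right)} + h{\left(-8 \right)}\right) = - 79 \left(\left(11^{3} + 14 \cdot 2 \cdot 3 \frac{1}{4 + 3}\right) - 8\right) = - 79 \left(\left(1331 + 14 \cdot 2 \cdot 3 \cdot \frac{1}{7}\right) - 8\right) = - 79 \left(\left(1331 + 14 \cdot \frac{6}{7}\right) - 8\right) = - 79 \left(\left(1331 + 12\right) - 8\right) = - 79 \left(1343 - 8\right) = \left(-79\right) 1335 = -105465$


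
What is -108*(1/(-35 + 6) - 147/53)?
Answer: 466128/1537 ≈ 303.27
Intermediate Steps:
-108*(1/(-35 + 6) - 147/53) = -108*(1/(-29) - 147*1/53) = -108*(-1/29 - 147/53) = -108*(-4316/1537) = 466128/1537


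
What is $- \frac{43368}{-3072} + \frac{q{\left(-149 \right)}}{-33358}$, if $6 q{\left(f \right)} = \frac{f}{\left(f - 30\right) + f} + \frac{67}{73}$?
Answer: $\frac{90205842525}{6389791616} \approx 14.117$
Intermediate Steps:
$q{\left(f \right)} = \frac{67}{438} + \frac{f}{6 \left(-30 + 2 f\right)}$ ($q{\left(f \right)} = \frac{\frac{f}{\left(f - 30\right) + f} + \frac{67}{73}}{6} = \frac{\frac{f}{\left(-30 + f\right) + f} + 67 \cdot \frac{1}{73}}{6} = \frac{\frac{f}{-30 + 2 f} + \frac{67}{73}}{6} = \frac{\frac{67}{73} + \frac{f}{-30 + 2 f}}{6} = \frac{67}{438} + \frac{f}{6 \left(-30 + 2 f\right)}$)
$- \frac{43368}{-3072} + \frac{q{\left(-149 \right)}}{-33358} = - \frac{43368}{-3072} + \frac{\frac{1}{292} \frac{1}{-15 - 149} \left(-670 + 69 \left(-149\right)\right)}{-33358} = \left(-43368\right) \left(- \frac{1}{3072}\right) + \frac{-670 - 10281}{292 \left(-164\right)} \left(- \frac{1}{33358}\right) = \frac{1807}{128} + \frac{1}{292} \left(- \frac{1}{164}\right) \left(-10951\right) \left(- \frac{1}{33358}\right) = \frac{1807}{128} + \frac{10951}{47888} \left(- \frac{1}{33358}\right) = \frac{1807}{128} - \frac{10951}{1597447904} = \frac{90205842525}{6389791616}$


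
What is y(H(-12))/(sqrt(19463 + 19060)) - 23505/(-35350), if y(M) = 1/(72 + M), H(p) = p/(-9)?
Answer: 4701/7070 + sqrt(38523)/2825020 ≈ 0.66499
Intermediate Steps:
H(p) = -p/9 (H(p) = p*(-1/9) = -p/9)
y(H(-12))/(sqrt(19463 + 19060)) - 23505/(-35350) = 1/((72 - 1/9*(-12))*(sqrt(19463 + 19060))) - 23505/(-35350) = 1/((72 + 4/3)*(sqrt(38523))) - 23505*(-1/35350) = (sqrt(38523)/38523)/(220/3) + 4701/7070 = 3*(sqrt(38523)/38523)/220 + 4701/7070 = sqrt(38523)/2825020 + 4701/7070 = 4701/7070 + sqrt(38523)/2825020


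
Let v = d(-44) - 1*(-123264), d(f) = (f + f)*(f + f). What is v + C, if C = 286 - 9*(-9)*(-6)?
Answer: 130808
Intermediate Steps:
d(f) = 4*f² (d(f) = (2*f)*(2*f) = 4*f²)
C = -200 (C = 286 + 81*(-6) = 286 - 486 = -200)
v = 131008 (v = 4*(-44)² - 1*(-123264) = 4*1936 + 123264 = 7744 + 123264 = 131008)
v + C = 131008 - 200 = 130808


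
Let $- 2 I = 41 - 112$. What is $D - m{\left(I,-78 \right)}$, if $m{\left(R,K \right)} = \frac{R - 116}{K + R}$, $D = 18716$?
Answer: $\frac{1590699}{85} \approx 18714.0$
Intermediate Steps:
$I = \frac{71}{2}$ ($I = - \frac{41 - 112}{2} = \left(- \frac{1}{2}\right) \left(-71\right) = \frac{71}{2} \approx 35.5$)
$m{\left(R,K \right)} = \frac{-116 + R}{K + R}$
$D - m{\left(I,-78 \right)} = 18716 - \frac{-116 + \frac{71}{2}}{-78 + \frac{71}{2}} = 18716 - \frac{1}{- \frac{85}{2}} \left(- \frac{161}{2}\right) = 18716 - \left(- \frac{2}{85}\right) \left(- \frac{161}{2}\right) = 18716 - \frac{161}{85} = \frac{1590699}{85}$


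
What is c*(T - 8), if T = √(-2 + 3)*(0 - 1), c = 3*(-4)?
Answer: 108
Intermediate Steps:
c = -12
T = -1 (T = √1*(-1) = 1*(-1) = -1)
c*(T - 8) = -12*(-1 - 8) = -12*(-9) = 108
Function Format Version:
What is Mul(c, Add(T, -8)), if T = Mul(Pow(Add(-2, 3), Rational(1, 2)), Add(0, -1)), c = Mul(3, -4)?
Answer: 108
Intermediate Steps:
c = -12
T = -1 (T = Mul(Pow(1, Rational(1, 2)), -1) = Mul(1, -1) = -1)
Mul(c, Add(T, -8)) = Mul(-12, Add(-1, -8)) = Mul(-12, -9) = 108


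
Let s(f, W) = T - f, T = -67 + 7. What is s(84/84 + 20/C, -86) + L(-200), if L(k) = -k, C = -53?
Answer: 7387/53 ≈ 139.38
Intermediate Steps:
T = -60
s(f, W) = -60 - f
s(84/84 + 20/C, -86) + L(-200) = (-60 - (84/84 + 20/(-53))) - 1*(-200) = (-60 - (84*(1/84) + 20*(-1/53))) + 200 = (-60 - (1 - 20/53)) + 200 = (-60 - 1*33/53) + 200 = (-60 - 33/53) + 200 = -3213/53 + 200 = 7387/53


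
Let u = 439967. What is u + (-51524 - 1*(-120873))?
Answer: 509316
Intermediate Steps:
u + (-51524 - 1*(-120873)) = 439967 + (-51524 - 1*(-120873)) = 439967 + (-51524 + 120873) = 439967 + 69349 = 509316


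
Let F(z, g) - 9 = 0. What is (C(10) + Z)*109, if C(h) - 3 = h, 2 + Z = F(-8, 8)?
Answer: 2180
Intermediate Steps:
F(z, g) = 9 (F(z, g) = 9 + 0 = 9)
Z = 7 (Z = -2 + 9 = 7)
C(h) = 3 + h
(C(10) + Z)*109 = ((3 + 10) + 7)*109 = (13 + 7)*109 = 20*109 = 2180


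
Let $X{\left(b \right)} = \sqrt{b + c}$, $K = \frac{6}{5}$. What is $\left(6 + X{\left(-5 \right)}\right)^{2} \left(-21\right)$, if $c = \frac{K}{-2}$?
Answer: $- \frac{3192}{5} - \frac{504 i \sqrt{35}}{5} \approx -638.4 - 596.34 i$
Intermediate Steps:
$K = \frac{6}{5}$ ($K = 6 \cdot \frac{1}{5} = \frac{6}{5} \approx 1.2$)
$c = - \frac{3}{5}$ ($c = \frac{6}{5 \left(-2\right)} = \frac{6}{5} \left(- \frac{1}{2}\right) = - \frac{3}{5} \approx -0.6$)
$X{\left(b \right)} = \sqrt{- \frac{3}{5} + b}$ ($X{\left(b \right)} = \sqrt{b - \frac{3}{5}} = \sqrt{- \frac{3}{5} + b}$)
$\left(6 + X{\left(-5 \right)}\right)^{2} \left(-21\right) = \left(6 + \frac{\sqrt{-15 + 25 \left(-5\right)}}{5}\right)^{2} \left(-21\right) = \left(6 + \frac{\sqrt{-15 - 125}}{5}\right)^{2} \left(-21\right) = \left(6 + \frac{\sqrt{-140}}{5}\right)^{2} \left(-21\right) = \left(6 + \frac{2 i \sqrt{35}}{5}\right)^{2} \left(-21\right) = - 21 \left(6 + \frac{2 i \sqrt{35}}{5}\right)^{2}$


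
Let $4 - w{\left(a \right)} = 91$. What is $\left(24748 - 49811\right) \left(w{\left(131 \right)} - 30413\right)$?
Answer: $764421500$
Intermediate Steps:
$w{\left(a \right)} = -87$ ($w{\left(a \right)} = 4 - 91 = -87$)
$\left(24748 - 49811\right) \left(w{\left(131 \right)} - 30413\right) = \left(24748 - 49811\right) \left(-87 - 30413\right) = \left(-25063\right) \left(-30500\right) = 764421500$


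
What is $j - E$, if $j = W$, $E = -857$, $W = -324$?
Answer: $533$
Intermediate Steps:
$j = -324$
$j - E = -324 - -857 = -324 + 857 = 533$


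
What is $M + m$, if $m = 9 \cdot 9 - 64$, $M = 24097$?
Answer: $24114$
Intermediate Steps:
$m = 17$ ($m = 81 - 64 = 17$)
$M + m = 24097 + 17 = 24114$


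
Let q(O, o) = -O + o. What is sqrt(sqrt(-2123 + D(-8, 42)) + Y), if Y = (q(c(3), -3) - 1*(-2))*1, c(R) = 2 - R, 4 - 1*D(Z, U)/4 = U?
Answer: sqrt(5)*91**(1/4)*sqrt(I) ≈ 4.8835 + 4.8835*I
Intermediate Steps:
D(Z, U) = 16 - 4*U
q(O, o) = o - O
Y = 0 (Y = ((-3 - (2 - 1*3)) - 1*(-2))*1 = ((-3 - (2 - 3)) + 2)*1 = ((-3 - 1*(-1)) + 2)*1 = ((-3 + 1) + 2)*1 = (-2 + 2)*1 = 0*1 = 0)
sqrt(sqrt(-2123 + D(-8, 42)) + Y) = sqrt(sqrt(-2123 + (16 - 4*42)) + 0) = sqrt(sqrt(-2123 + (16 - 168)) + 0) = sqrt(sqrt(-2123 - 152) + 0) = sqrt(sqrt(-2275) + 0) = sqrt(5*I*sqrt(91) + 0) = sqrt(5*I*sqrt(91)) = sqrt(5)*91**(1/4)*sqrt(I)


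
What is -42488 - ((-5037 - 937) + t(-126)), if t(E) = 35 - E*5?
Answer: -37179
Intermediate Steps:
t(E) = 35 - 5*E
-42488 - ((-5037 - 937) + t(-126)) = -42488 - ((-5037 - 937) + (35 - 5*(-126))) = -42488 - (-5974 + (35 + 630)) = -42488 - (-5974 + 665) = -42488 - 1*(-5309) = -42488 + 5309 = -37179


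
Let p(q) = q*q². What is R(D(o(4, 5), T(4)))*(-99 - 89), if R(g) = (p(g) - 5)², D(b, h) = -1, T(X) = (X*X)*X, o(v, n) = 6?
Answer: -6768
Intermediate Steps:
p(q) = q³
T(X) = X³ (T(X) = X²*X = X³)
R(g) = (-5 + g³)² (R(g) = (g³ - 5)² = (-5 + g³)²)
R(D(o(4, 5), T(4)))*(-99 - 89) = (-5 + (-1)³)²*(-99 - 89) = (-5 - 1)²*(-188) = (-6)²*(-188) = 36*(-188) = -6768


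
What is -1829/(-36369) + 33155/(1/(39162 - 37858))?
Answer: 1572381712109/36369 ≈ 4.3234e+7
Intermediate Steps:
-1829/(-36369) + 33155/(1/(39162 - 37858)) = -1829*(-1/36369) + 33155/(1/1304) = 1829/36369 + 33155/(1/1304) = 1829/36369 + 33155*1304 = 1829/36369 + 43234120 = 1572381712109/36369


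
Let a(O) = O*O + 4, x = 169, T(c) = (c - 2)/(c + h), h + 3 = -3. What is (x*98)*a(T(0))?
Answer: 612794/9 ≈ 68088.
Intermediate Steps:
h = -6 (h = -3 - 3 = -6)
T(c) = (-2 + c)/(-6 + c) (T(c) = (c - 2)/(c - 6) = (-2 + c)/(-6 + c))
a(O) = 4 + O² (a(O) = O² + 4 = 4 + O²)
(x*98)*a(T(0)) = (169*98)*(4 + ((-2 + 0)/(-6 + 0))²) = 16562*(4 + (-2/(-6))²) = 16562*(4 + (-⅙*(-2))²) = 16562*(4 + (⅓)²) = 16562*(4 + ⅑) = 16562*(37/9) = 612794/9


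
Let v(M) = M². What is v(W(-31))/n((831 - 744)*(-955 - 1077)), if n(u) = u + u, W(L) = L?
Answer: -961/353568 ≈ -0.0027180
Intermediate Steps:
n(u) = 2*u
v(W(-31))/n((831 - 744)*(-955 - 1077)) = (-31)²/((2*((831 - 744)*(-955 - 1077)))) = 961/((2*(87*(-2032)))) = 961/((2*(-176784))) = 961/(-353568) = 961*(-1/353568) = -961/353568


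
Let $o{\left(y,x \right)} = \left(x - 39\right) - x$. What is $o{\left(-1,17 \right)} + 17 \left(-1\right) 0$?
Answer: $-39$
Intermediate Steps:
$o{\left(y,x \right)} = -39$ ($o{\left(y,x \right)} = \left(-39 + x\right) - x = -39$)
$o{\left(-1,17 \right)} + 17 \left(-1\right) 0 = -39 + 17 \left(-1\right) 0 = -39 - 0 = -39 + 0 = -39$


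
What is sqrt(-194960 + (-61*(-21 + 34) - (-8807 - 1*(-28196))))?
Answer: I*sqrt(215142) ≈ 463.83*I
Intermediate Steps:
sqrt(-194960 + (-61*(-21 + 34) - (-8807 - 1*(-28196)))) = sqrt(-194960 + (-61*13 - (-8807 + 28196))) = sqrt(-194960 + (-793 - 1*19389)) = sqrt(-194960 + (-793 - 19389)) = sqrt(-194960 - 20182) = sqrt(-215142) = I*sqrt(215142)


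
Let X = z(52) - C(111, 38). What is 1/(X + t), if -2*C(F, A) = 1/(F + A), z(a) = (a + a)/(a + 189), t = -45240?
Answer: -71818/3249015087 ≈ -2.2105e-5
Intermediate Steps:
z(a) = 2*a/(189 + a) (z(a) = (2*a)/(189 + a) = 2*a/(189 + a))
C(F, A) = -1/(2*(A + F)) (C(F, A) = -1/(2*(F + A)) = -1/(2*(A + F)))
X = 31233/71818 (X = 2*52/(189 + 52) - (-1)/(2*38 + 2*111) = 2*52/241 - (-1)/(76 + 222) = 2*52*(1/241) - (-1)/298 = 104/241 - (-1)/298 = 104/241 - 1*(-1/298) = 104/241 + 1/298 = 31233/71818 ≈ 0.43489)
1/(X + t) = 1/(31233/71818 - 45240) = 1/(-3249015087/71818) = -71818/3249015087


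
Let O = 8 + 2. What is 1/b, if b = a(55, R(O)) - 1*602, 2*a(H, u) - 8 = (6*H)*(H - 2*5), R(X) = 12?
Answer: 1/6827 ≈ 0.00014648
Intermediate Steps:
O = 10
a(H, u) = 4 + 3*H*(-10 + H) (a(H, u) = 4 + ((6*H)*(H - 2*5))/2 = 4 + ((6*H)*(H - 10))/2 = 4 + ((6*H)*(-10 + H))/2 = 4 + (6*H*(-10 + H))/2 = 4 + 3*H*(-10 + H))
b = 6827 (b = (4 - 30*55 + 3*55²) - 1*602 = (4 - 1650 + 3*3025) - 602 = (4 - 1650 + 9075) - 602 = 7429 - 602 = 6827)
1/b = 1/6827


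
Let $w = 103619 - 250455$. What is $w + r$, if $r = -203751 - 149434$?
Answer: $-500021$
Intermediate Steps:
$w = -146836$ ($w = 103619 - 250455 = -146836$)
$r = -353185$ ($r = -203751 - 149434 = -353185$)
$w + r = -146836 - 353185 = -500021$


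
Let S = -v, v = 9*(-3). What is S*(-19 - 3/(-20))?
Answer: -10179/20 ≈ -508.95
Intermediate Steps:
v = -27
S = 27 (S = -1*(-27) = 27)
S*(-19 - 3/(-20)) = 27*(-19 - 3/(-20)) = 27*(-19 - 3*(-1/20)) = 27*(-19 + 3/20) = 27*(-377/20) = -10179/20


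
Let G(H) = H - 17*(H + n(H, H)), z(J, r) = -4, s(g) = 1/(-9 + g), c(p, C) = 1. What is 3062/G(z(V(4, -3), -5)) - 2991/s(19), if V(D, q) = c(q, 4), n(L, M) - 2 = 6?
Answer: -1078291/36 ≈ -29953.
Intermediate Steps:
n(L, M) = 8 (n(L, M) = 2 + 6 = 8)
V(D, q) = 1
G(H) = -136 - 16*H (G(H) = H - 17*(H + 8) = H - 17*(8 + H) = H + (-136 - 17*H) = -136 - 16*H)
3062/G(z(V(4, -3), -5)) - 2991/s(19) = 3062/(-136 - 16*(-4)) - 2991/(1/(-9 + 19)) = 3062/(-136 + 64) - 2991/(1/10) = 3062/(-72) - 2991/⅒ = 3062*(-1/72) - 2991*10 = -1531/36 - 29910 = -1078291/36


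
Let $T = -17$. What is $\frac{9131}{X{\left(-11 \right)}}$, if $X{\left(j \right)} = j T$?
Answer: $\frac{9131}{187} \approx 48.829$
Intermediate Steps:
$X{\left(j \right)} = - 17 j$ ($X{\left(j \right)} = j \left(-17\right) = - 17 j$)
$\frac{9131}{X{\left(-11 \right)}} = \frac{9131}{\left(-17\right) \left(-11\right)} = \frac{9131}{187}$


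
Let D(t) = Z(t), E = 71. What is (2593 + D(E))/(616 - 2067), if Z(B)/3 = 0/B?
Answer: -2593/1451 ≈ -1.7870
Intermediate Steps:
Z(B) = 0 (Z(B) = 3*(0/B) = 3*0 = 0)
D(t) = 0
(2593 + D(E))/(616 - 2067) = (2593 + 0)/(616 - 2067) = 2593/(-1451) = 2593*(-1/1451) = -2593/1451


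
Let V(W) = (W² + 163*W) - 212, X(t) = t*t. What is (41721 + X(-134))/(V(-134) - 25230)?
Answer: -59677/29328 ≈ -2.0348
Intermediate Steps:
X(t) = t²
V(W) = -212 + W² + 163*W
(41721 + X(-134))/(V(-134) - 25230) = (41721 + (-134)²)/((-212 + (-134)² + 163*(-134)) - 25230) = (41721 + 17956)/((-212 + 17956 - 21842) - 25230) = 59677/(-4098 - 25230) = 59677/(-29328) = 59677*(-1/29328) = -59677/29328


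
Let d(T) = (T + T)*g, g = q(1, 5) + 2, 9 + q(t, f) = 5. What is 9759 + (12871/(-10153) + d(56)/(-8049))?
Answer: 797418764816/81721497 ≈ 9757.8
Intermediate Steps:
q(t, f) = -4 (q(t, f) = -9 + 5 = -4)
g = -2 (g = -4 + 2 = -2)
d(T) = -4*T (d(T) = (T + T)*(-2) = (2*T)*(-2) = -4*T)
9759 + (12871/(-10153) + d(56)/(-8049)) = 9759 + (12871/(-10153) - 4*56/(-8049)) = 9759 + (12871*(-1/10153) - 224*(-1/8049)) = 9759 + (-12871/10153 + 224/8049) = 9759 - 101324407/81721497 = 797418764816/81721497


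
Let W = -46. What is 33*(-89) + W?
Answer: -2983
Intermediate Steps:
33*(-89) + W = 33*(-89) - 46 = -2937 - 46 = -2983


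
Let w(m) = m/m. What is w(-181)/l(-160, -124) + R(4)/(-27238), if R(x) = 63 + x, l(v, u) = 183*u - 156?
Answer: -779027/311166912 ≈ -0.0025036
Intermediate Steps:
l(v, u) = -156 + 183*u
w(m) = 1
w(-181)/l(-160, -124) + R(4)/(-27238) = 1/(-156 + 183*(-124)) + (63 + 4)/(-27238) = 1/(-156 - 22692) + 67*(-1/27238) = 1/(-22848) - 67/27238 = 1*(-1/22848) - 67/27238 = -1/22848 - 67/27238 = -779027/311166912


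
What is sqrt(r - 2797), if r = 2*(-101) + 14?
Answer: I*sqrt(2985) ≈ 54.635*I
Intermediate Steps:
r = -188 (r = -202 + 14 = -188)
sqrt(r - 2797) = sqrt(-188 - 2797) = sqrt(-2985) = I*sqrt(2985)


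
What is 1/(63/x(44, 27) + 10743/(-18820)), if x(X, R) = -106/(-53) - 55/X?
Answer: 18820/1570137 ≈ 0.011986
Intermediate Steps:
x(X, R) = 2 - 55/X (x(X, R) = -106*(-1/53) - 55/X = 2 - 55/X)
1/(63/x(44, 27) + 10743/(-18820)) = 1/(63/(2 - 55/44) + 10743/(-18820)) = 1/(63/(2 - 55*1/44) + 10743*(-1/18820)) = 1/(63/(2 - 5/4) - 10743/18820) = 1/(63/(¾) - 10743/18820) = 1/(63*(4/3) - 10743/18820) = 1/(84 - 10743/18820) = 1/(1570137/18820) = 18820/1570137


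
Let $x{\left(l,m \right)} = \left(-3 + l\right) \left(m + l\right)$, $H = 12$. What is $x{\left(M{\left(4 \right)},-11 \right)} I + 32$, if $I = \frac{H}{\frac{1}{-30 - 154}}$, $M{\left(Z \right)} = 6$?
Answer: $33152$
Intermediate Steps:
$x{\left(l,m \right)} = \left(-3 + l\right) \left(l + m\right)$
$I = -2208$ ($I = \frac{12}{\frac{1}{-30 - 154}} = \frac{12}{\frac{1}{-184}} = \frac{12}{- \frac{1}{184}} = 12 \left(-184\right) = -2208$)
$x{\left(M{\left(4 \right)},-11 \right)} I + 32 = \left(6^{2} - 18 - -33 + 6 \left(-11\right)\right) \left(-2208\right) + 32 = \left(36 - 18 + 33 - 66\right) \left(-2208\right) + 32 = \left(-15\right) \left(-2208\right) + 32 = 33120 + 32 = 33152$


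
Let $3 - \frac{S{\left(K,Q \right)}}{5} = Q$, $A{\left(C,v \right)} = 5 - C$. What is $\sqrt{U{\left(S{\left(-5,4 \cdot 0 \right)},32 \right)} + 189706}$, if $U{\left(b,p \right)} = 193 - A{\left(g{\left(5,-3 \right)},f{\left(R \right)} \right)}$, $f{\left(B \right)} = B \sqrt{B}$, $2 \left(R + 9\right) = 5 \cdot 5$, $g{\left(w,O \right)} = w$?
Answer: $\sqrt{189899} \approx 435.77$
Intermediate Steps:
$R = \frac{7}{2}$ ($R = -9 + \frac{5 \cdot 5}{2} = -9 + \frac{1}{2} \cdot 25 = -9 + \frac{25}{2} = \frac{7}{2} \approx 3.5$)
$f{\left(B \right)} = B^{\frac{3}{2}}$
$S{\left(K,Q \right)} = 15 - 5 Q$
$U{\left(b,p \right)} = 193$ ($U{\left(b,p \right)} = 193 - \left(5 - 5\right) = 193 - 0 = 193 + 0 = 193$)
$\sqrt{U{\left(S{\left(-5,4 \cdot 0 \right)},32 \right)} + 189706} = \sqrt{193 + 189706} = \sqrt{189899}$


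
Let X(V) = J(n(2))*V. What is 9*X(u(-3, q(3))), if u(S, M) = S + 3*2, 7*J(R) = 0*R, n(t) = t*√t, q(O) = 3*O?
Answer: 0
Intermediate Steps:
n(t) = t^(3/2)
J(R) = 0 (J(R) = (0*R)/7 = (⅐)*0 = 0)
u(S, M) = 6 + S (u(S, M) = S + 6 = 6 + S)
X(V) = 0 (X(V) = 0*V = 0)
9*X(u(-3, q(3))) = 9*0 = 0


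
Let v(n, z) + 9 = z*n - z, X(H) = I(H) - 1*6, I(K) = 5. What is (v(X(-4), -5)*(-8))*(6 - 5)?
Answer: -8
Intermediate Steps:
X(H) = -1 (X(H) = 5 - 1*6 = 5 - 6 = -1)
v(n, z) = -9 - z + n*z (v(n, z) = -9 + (z*n - z) = -9 + (n*z - z) = -9 + (-z + n*z) = -9 - z + n*z)
(v(X(-4), -5)*(-8))*(6 - 5) = ((-9 - 1*(-5) - 1*(-5))*(-8))*(6 - 5) = ((-9 + 5 + 5)*(-8))*1 = (1*(-8))*1 = -8*1 = -8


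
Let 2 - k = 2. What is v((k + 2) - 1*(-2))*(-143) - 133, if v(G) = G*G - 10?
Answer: -991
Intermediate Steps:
k = 0 (k = 2 - 1*2 = 2 - 2 = 0)
v(G) = -10 + G² (v(G) = G² - 10 = -10 + G²)
v((k + 2) - 1*(-2))*(-143) - 133 = (-10 + ((0 + 2) - 1*(-2))²)*(-143) - 133 = (-10 + (2 + 2)²)*(-143) - 133 = (-10 + 4²)*(-143) - 133 = (-10 + 16)*(-143) - 133 = 6*(-143) - 133 = -858 - 133 = -991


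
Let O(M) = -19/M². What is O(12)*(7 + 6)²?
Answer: -3211/144 ≈ -22.299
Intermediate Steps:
O(M) = -19/M²
O(12)*(7 + 6)² = (-19/12²)*(7 + 6)² = -19*1/144*13² = -19/144*169 = -3211/144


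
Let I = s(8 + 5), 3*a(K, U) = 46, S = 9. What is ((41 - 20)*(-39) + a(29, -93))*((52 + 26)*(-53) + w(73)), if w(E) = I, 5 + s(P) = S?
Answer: 9957430/3 ≈ 3.3191e+6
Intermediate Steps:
a(K, U) = 46/3 (a(K, U) = (⅓)*46 = 46/3)
s(P) = 4 (s(P) = -5 + 9 = 4)
I = 4
w(E) = 4
((41 - 20)*(-39) + a(29, -93))*((52 + 26)*(-53) + w(73)) = ((41 - 20)*(-39) + 46/3)*((52 + 26)*(-53) + 4) = (21*(-39) + 46/3)*(78*(-53) + 4) = (-819 + 46/3)*(-4134 + 4) = -2411/3*(-4130) = 9957430/3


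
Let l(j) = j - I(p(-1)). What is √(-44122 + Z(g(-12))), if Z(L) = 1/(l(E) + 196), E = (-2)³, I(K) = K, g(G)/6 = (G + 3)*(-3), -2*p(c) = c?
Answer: 2*I*√62046555/75 ≈ 210.05*I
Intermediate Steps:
p(c) = -c/2
g(G) = -54 - 18*G (g(G) = 6*((G + 3)*(-3)) = 6*((3 + G)*(-3)) = 6*(-9 - 3*G) = -54 - 18*G)
E = -8
l(j) = -½ + j (l(j) = j - (-1)*(-1)/2 = j - 1*½ = j - ½ = -½ + j)
Z(L) = 2/375 (Z(L) = 1/((-½ - 8) + 196) = 1/(-17/2 + 196) = 1/(375/2) = 2/375)
√(-44122 + Z(g(-12))) = √(-44122 + 2/375) = √(-16545748/375) = 2*I*√62046555/75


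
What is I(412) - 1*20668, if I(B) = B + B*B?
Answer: 149488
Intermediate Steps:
I(B) = B + B**2
I(412) - 1*20668 = 412*(1 + 412) - 1*20668 = 412*413 - 20668 = 170156 - 20668 = 149488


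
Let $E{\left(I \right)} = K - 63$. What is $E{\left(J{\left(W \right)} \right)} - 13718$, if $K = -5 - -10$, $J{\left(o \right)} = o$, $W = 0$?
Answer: $-13776$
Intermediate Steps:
$K = 5$ ($K = -5 + 10 = 5$)
$E{\left(I \right)} = -58$ ($E{\left(I \right)} = 5 - 63 = -58$)
$E{\left(J{\left(W \right)} \right)} - 13718 = -58 - 13718 = -13776$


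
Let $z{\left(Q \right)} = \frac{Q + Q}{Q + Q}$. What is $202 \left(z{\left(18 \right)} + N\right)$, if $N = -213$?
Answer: $-42824$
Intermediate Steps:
$z{\left(Q \right)} = 1$ ($z{\left(Q \right)} = \frac{2 Q}{2 Q} = 2 Q \frac{1}{2 Q} = 1$)
$202 \left(z{\left(18 \right)} + N\right) = 202 \left(1 - 213\right) = 202 \left(-212\right) = -42824$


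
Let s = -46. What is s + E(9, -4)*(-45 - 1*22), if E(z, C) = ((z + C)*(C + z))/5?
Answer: -381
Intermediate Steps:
E(z, C) = (C + z)**2/5 (E(z, C) = ((C + z)*(C + z))*(1/5) = (C + z)**2*(1/5) = (C + z)**2/5)
s + E(9, -4)*(-45 - 1*22) = -46 + ((-4 + 9)**2/5)*(-45 - 1*22) = -46 + ((1/5)*5**2)*(-45 - 22) = -46 + ((1/5)*25)*(-67) = -46 + 5*(-67) = -46 - 335 = -381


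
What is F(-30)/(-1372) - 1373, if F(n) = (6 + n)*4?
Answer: -470915/343 ≈ -1372.9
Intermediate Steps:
F(n) = 24 + 4*n
F(-30)/(-1372) - 1373 = (24 + 4*(-30))/(-1372) - 1373 = (24 - 120)*(-1/1372) - 1373 = -96*(-1/1372) - 1373 = 24/343 - 1373 = -470915/343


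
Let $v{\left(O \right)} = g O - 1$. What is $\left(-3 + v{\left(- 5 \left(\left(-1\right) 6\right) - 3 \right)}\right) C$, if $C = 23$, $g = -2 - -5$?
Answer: $1771$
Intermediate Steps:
$g = 3$ ($g = -2 + 5 = 3$)
$v{\left(O \right)} = -1 + 3 O$ ($v{\left(O \right)} = 3 O - 1 = -1 + 3 O$)
$\left(-3 + v{\left(- 5 \left(\left(-1\right) 6\right) - 3 \right)}\right) C = \left(-3 - \left(1 - 3 \left(- 5 \left(\left(-1\right) 6\right) - 3\right)\right)\right) 23 = \left(-3 - \left(1 - 3 \left(\left(-5\right) \left(-6\right) - 3\right)\right)\right) 23 = \left(-3 - \left(1 - 3 \left(30 - 3\right)\right)\right) 23 = \left(-3 + \left(-1 + 3 \cdot 27\right)\right) 23 = \left(-3 + \left(-1 + 81\right)\right) 23 = \left(-3 + 80\right) 23 = 77 \cdot 23 = 1771$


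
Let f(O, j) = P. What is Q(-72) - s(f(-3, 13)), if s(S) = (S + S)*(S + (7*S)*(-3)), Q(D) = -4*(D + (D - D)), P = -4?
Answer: 928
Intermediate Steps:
f(O, j) = -4
Q(D) = -4*D (Q(D) = -4*(D + 0) = -4*D)
s(S) = -40*S² (s(S) = (2*S)*(S - 21*S) = (2*S)*(-20*S) = -40*S²)
Q(-72) - s(f(-3, 13)) = -4*(-72) - (-40)*(-4)² = 288 - (-40)*16 = 288 - 1*(-640) = 288 + 640 = 928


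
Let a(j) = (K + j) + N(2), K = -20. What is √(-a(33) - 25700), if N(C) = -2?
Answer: I*√25711 ≈ 160.35*I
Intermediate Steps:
a(j) = -22 + j (a(j) = (-20 + j) - 2 = -22 + j)
√(-a(33) - 25700) = √(-(-22 + 33) - 25700) = √(-1*11 - 25700) = √(-11 - 25700) = √(-25711) = I*√25711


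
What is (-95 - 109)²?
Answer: 41616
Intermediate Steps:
(-95 - 109)² = (-204)² = 41616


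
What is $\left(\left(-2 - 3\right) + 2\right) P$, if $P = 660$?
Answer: $-1980$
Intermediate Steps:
$\left(\left(-2 - 3\right) + 2\right) P = \left(\left(-2 - 3\right) + 2\right) 660 = \left(-5 + 2\right) 660 = \left(-3\right) 660 = -1980$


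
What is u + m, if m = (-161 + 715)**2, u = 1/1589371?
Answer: 487803389837/1589371 ≈ 3.0692e+5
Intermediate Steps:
u = 1/1589371 ≈ 6.2918e-7
m = 306916 (m = 554**2 = 306916)
u + m = 1/1589371 + 306916 = 487803389837/1589371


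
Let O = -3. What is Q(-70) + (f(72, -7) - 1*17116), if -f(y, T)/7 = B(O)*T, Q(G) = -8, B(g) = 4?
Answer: -16928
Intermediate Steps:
f(y, T) = -28*T
Q(-70) + (f(72, -7) - 1*17116) = -8 + (-28*(-7) - 1*17116) = -8 + (196 - 17116) = -8 - 16920 = -16928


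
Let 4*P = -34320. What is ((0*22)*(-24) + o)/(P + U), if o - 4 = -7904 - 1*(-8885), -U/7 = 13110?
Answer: -197/20070 ≈ -0.0098156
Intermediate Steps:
P = -8580 (P = (1/4)*(-34320) = -8580)
U = -91770 (U = -7*13110 = -91770)
o = 985 (o = 4 + (-7904 - 1*(-8885)) = 4 + (-7904 + 8885) = 4 + 981 = 985)
((0*22)*(-24) + o)/(P + U) = ((0*22)*(-24) + 985)/(-8580 - 91770) = (0*(-24) + 985)/(-100350) = (0 + 985)*(-1/100350) = 985*(-1/100350) = -197/20070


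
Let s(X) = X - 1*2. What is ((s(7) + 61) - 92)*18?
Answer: -468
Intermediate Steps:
s(X) = -2 + X (s(X) = X - 2 = -2 + X)
((s(7) + 61) - 92)*18 = (((-2 + 7) + 61) - 92)*18 = ((5 + 61) - 92)*18 = (66 - 92)*18 = -26*18 = -468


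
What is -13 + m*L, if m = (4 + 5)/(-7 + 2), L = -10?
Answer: 5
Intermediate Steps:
m = -9/5 (m = 9/(-5) = 9*(-⅕) = -9/5 ≈ -1.8000)
-13 + m*L = -13 - 9/5*(-10) = -13 + 18 = 5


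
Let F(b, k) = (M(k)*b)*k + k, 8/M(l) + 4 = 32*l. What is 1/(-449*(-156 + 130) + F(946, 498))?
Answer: 3983/49423292 ≈ 8.0590e-5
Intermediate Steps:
M(l) = 8/(-4 + 32*l)
F(b, k) = k + 2*b*k/(-1 + 8*k) (F(b, k) = ((2/(-1 + 8*k))*b)*k + k = (2*b/(-1 + 8*k))*k + k = 2*b*k/(-1 + 8*k) + k = k + 2*b*k/(-1 + 8*k))
1/(-449*(-156 + 130) + F(946, 498)) = 1/(-449*(-156 + 130) + 498*(-1 + 2*946 + 8*498)/(-1 + 8*498)) = 1/(-449*(-26) + 498*(-1 + 1892 + 3984)/(-1 + 3984)) = 1/(11674 + 498*5875/3983) = 1/(11674 + 498*(1/3983)*5875) = 1/(11674 + 2925750/3983) = 1/(49423292/3983) = 3983/49423292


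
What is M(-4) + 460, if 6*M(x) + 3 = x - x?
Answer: 919/2 ≈ 459.50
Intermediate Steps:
M(x) = -1/2 (M(x) = -1/2 + (x - x)/6 = -1/2 + (1/6)*0 = -1/2 + 0 = -1/2)
M(-4) + 460 = -1/2 + 460 = 919/2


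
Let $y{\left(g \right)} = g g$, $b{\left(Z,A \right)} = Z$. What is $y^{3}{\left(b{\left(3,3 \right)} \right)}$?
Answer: $729$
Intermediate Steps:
$y{\left(g \right)} = g^{2}$
$y^{3}{\left(b{\left(3,3 \right)} \right)} = \left(3^{2}\right)^{3} = 9^{3} = 729$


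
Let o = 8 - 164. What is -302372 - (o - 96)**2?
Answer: -365876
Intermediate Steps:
o = -156
-302372 - (o - 96)**2 = -302372 - (-156 - 96)**2 = -302372 - 1*(-252)**2 = -302372 - 1*63504 = -302372 - 63504 = -365876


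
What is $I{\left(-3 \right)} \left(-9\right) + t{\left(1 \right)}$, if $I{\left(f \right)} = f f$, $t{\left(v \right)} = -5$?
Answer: $-86$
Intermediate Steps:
$I{\left(f \right)} = f^{2}$
$I{\left(-3 \right)} \left(-9\right) + t{\left(1 \right)} = \left(-3\right)^{2} \left(-9\right) - 5 = 9 \left(-9\right) - 5 = -81 - 5 = -86$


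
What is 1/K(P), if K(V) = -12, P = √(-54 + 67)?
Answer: -1/12 ≈ -0.083333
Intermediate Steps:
P = √13 ≈ 3.6056
1/K(P) = 1/(-12) = -1/12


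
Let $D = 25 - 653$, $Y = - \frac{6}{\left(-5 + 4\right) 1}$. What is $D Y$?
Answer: $-3768$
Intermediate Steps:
$Y = 6$ ($Y = - \frac{6}{\left(-1\right) 1} = - \frac{6}{-1} = \left(-6\right) \left(-1\right) = 6$)
$D = -628$
$D Y = \left(-628\right) 6 = -3768$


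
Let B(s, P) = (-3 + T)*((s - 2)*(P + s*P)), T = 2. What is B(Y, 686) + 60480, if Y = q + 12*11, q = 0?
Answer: -11800460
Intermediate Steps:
Y = 132 (Y = 0 + 12*11 = 0 + 132 = 132)
B(s, P) = -(-2 + s)*(P + P*s) (B(s, P) = (-3 + 2)*((s - 2)*(P + s*P)) = -(-2 + s)*(P + P*s))
B(Y, 686) + 60480 = 686*(2 + 132 - 1*132²) + 60480 = 686*(2 + 132 - 1*17424) + 60480 = 686*(2 + 132 - 17424) + 60480 = 686*(-17290) + 60480 = -11860940 + 60480 = -11800460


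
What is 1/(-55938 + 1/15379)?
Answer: -15379/860270501 ≈ -1.7877e-5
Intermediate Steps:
1/(-55938 + 1/15379) = 1/(-860270501/15379) = -15379/860270501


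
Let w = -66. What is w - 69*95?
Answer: -6621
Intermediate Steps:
w - 69*95 = -66 - 69*95 = -66 - 6555 = -6621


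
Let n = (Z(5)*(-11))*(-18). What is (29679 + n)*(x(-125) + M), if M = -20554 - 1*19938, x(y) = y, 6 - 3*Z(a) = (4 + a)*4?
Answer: -1125050283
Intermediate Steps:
Z(a) = -10/3 - 4*a/3 (Z(a) = 2 - (4 + a)*4/3 = 2 - (16 + 4*a)/3 = 2 + (-16/3 - 4*a/3) = -10/3 - 4*a/3)
M = -40492 (M = -20554 - 19938 = -40492)
n = -1980 (n = ((-10/3 - 4/3*5)*(-11))*(-18) = ((-10/3 - 20/3)*(-11))*(-18) = -10*(-11)*(-18) = 110*(-18) = -1980)
(29679 + n)*(x(-125) + M) = (29679 - 1980)*(-125 - 40492) = 27699*(-40617) = -1125050283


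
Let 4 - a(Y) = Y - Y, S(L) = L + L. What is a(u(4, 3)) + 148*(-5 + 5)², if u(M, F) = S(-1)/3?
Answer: 4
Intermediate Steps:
S(L) = 2*L
u(M, F) = -⅔ (u(M, F) = (2*(-1))/3 = -2*⅓ = -⅔)
a(Y) = 4 (a(Y) = 4 - (Y - Y) = 4 - 1*0 = 4 + 0 = 4)
a(u(4, 3)) + 148*(-5 + 5)² = 4 + 148*(-5 + 5)² = 4 + 148*0² = 4 + 148*0 = 4 + 0 = 4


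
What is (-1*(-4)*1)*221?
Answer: 884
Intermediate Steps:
(-1*(-4)*1)*221 = (4*1)*221 = 4*221 = 884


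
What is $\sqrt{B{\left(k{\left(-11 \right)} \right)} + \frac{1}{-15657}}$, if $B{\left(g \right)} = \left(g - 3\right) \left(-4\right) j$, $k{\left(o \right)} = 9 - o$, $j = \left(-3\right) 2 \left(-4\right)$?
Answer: $\frac{5 i \sqrt{16002847473}}{15657} \approx 40.398 i$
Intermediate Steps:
$j = 24$ ($j = \left(-6\right) \left(-4\right) = 24$)
$B{\left(g \right)} = 288 - 96 g$ ($B{\left(g \right)} = \left(g - 3\right) \left(-4\right) 24 = \left(-3 + g\right) \left(-4\right) 24 = \left(12 - 4 g\right) 24 = 288 - 96 g$)
$\sqrt{B{\left(k{\left(-11 \right)} \right)} + \frac{1}{-15657}} = \sqrt{\left(288 - 96 \left(9 - -11\right)\right) + \frac{1}{-15657}} = \sqrt{\left(288 - 96 \left(9 + 11\right)\right) - \frac{1}{15657}} = \sqrt{\left(288 - 1920\right) - \frac{1}{15657}} = \sqrt{-1632 - \frac{1}{15657}} = \sqrt{- \frac{25552225}{15657}} = \frac{5 i \sqrt{16002847473}}{15657}$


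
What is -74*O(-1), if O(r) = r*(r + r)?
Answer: -148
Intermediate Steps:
O(r) = 2*r² (O(r) = r*(2*r) = 2*r²)
-74*O(-1) = -148*(-1)² = -148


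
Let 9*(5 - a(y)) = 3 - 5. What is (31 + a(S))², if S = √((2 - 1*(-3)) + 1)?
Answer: 106276/81 ≈ 1312.0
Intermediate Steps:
S = √6 (S = √((2 + 3) + 1) = √(5 + 1) = √6 ≈ 2.4495)
a(y) = 47/9 (a(y) = 5 - (3 - 5)/9 = 5 - ⅑*(-2) = 5 + 2/9 = 47/9)
(31 + a(S))² = (31 + 47/9)² = (326/9)² = 106276/81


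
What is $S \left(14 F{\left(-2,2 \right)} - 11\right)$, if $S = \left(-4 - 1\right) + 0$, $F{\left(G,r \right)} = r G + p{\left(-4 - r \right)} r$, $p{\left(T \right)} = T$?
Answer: $1175$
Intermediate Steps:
$F{\left(G,r \right)} = G r + r \left(-4 - r\right)$ ($F{\left(G,r \right)} = r G + \left(-4 - r\right) r = G r + r \left(-4 - r\right)$)
$S = -5$ ($S = -5 + 0 = -5$)
$S \left(14 F{\left(-2,2 \right)} - 11\right) = - 5 \left(14 \cdot 2 \left(-4 - 2 - 2\right) - 11\right) = - 5 \left(14 \cdot 2 \left(-8\right) - 11\right) = - 5 \left(14 \left(-16\right) - 11\right) = - 5 \left(-224 - 11\right) = \left(-5\right) \left(-235\right) = 1175$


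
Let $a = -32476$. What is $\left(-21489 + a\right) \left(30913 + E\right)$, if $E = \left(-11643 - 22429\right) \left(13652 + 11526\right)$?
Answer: $46293006575395$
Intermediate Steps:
$E = -857864816$ ($E = \left(-34072\right) 25178 = -857864816$)
$\left(-21489 + a\right) \left(30913 + E\right) = \left(-21489 - 32476\right) \left(30913 - 857864816\right) = \left(-53965\right) \left(-857833903\right) = 46293006575395$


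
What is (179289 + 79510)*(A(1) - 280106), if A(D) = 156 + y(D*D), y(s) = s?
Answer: -72450521251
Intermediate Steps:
A(D) = 156 + D**2 (A(D) = 156 + D*D = 156 + D**2)
(179289 + 79510)*(A(1) - 280106) = (179289 + 79510)*((156 + 1**2) - 280106) = 258799*((156 + 1) - 280106) = 258799*(157 - 280106) = 258799*(-279949) = -72450521251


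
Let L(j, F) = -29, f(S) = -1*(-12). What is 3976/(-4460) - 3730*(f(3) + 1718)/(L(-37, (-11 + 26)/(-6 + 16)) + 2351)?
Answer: -3598645784/1294515 ≈ -2779.9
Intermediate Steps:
f(S) = 12
3976/(-4460) - 3730*(f(3) + 1718)/(L(-37, (-11 + 26)/(-6 + 16)) + 2351) = 3976/(-4460) - 3730*(12 + 1718)/(-29 + 2351) = 3976*(-1/4460) - 3730/(2322/1730) = -994/1115 - 3730/(2322*(1/1730)) = -994/1115 - 3730/1161/865 = -994/1115 - 3730*865/1161 = -994/1115 - 3226450/1161 = -3598645784/1294515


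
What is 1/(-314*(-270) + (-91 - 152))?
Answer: 1/84537 ≈ 1.1829e-5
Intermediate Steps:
1/(-314*(-270) + (-91 - 152)) = 1/(84780 - 243) = 1/84537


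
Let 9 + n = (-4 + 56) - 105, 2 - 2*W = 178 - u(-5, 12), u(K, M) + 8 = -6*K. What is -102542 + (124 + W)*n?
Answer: -105456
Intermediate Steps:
u(K, M) = -8 - 6*K
W = -77 (W = 1 - (178 - (-8 - 6*(-5)))/2 = 1 - (178 - (-8 + 30))/2 = 1 - (178 - 1*22)/2 = 1 - (178 - 22)/2 = 1 - ½*156 = 1 - 78 = -77)
n = -62 (n = -9 + ((-4 + 56) - 105) = -9 + (52 - 105) = -9 - 53 = -62)
-102542 + (124 + W)*n = -102542 + (124 - 77)*(-62) = -102542 + 47*(-62) = -102542 - 2914 = -105456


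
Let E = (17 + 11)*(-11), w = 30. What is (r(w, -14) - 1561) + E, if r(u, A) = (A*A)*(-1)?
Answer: -2065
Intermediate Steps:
r(u, A) = -A**2 (r(u, A) = A**2*(-1) = -A**2)
E = -308 (E = 28*(-11) = -308)
(r(w, -14) - 1561) + E = (-1*(-14)**2 - 1561) - 308 = (-1*196 - 1561) - 308 = (-196 - 1561) - 308 = -1757 - 308 = -2065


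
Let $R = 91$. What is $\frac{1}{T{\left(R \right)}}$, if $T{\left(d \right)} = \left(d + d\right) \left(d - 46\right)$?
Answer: $\frac{1}{8190} \approx 0.0001221$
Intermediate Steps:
$T{\left(d \right)} = 2 d \left(-46 + d\right)$
$\frac{1}{T{\left(R \right)}} = \frac{1}{2 \cdot 91 \left(-46 + 91\right)} = \frac{1}{2 \cdot 91 \cdot 45} = \frac{1}{8190}$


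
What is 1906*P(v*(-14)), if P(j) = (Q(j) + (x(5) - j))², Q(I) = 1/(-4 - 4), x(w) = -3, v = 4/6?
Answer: 21157553/288 ≈ 73464.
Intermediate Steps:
v = ⅔ (v = 4*(⅙) = ⅔ ≈ 0.66667)
Q(I) = -⅛ (Q(I) = 1/(-8) = -⅛)
P(j) = (-25/8 - j)² (P(j) = (-⅛ + (-3 - j))² = (-25/8 - j)²)
1906*P(v*(-14)) = 1906*((25 + 8*((⅔)*(-14)))²/64) = 1906*((25 + 8*(-28/3))²/64) = 1906*((25 - 224/3)²/64) = 1906*((-149/3)²/64) = 1906*((1/64)*(22201/9)) = 1906*(22201/576) = 21157553/288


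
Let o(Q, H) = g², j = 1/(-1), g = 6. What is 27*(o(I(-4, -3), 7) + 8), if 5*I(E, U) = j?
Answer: 1188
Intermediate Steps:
j = -1 (j = 1*(-1) = -1)
I(E, U) = -⅕ (I(E, U) = (⅕)*(-1) = -⅕)
o(Q, H) = 36 (o(Q, H) = 6² = 36)
27*(o(I(-4, -3), 7) + 8) = 27*(36 + 8) = 27*44 = 1188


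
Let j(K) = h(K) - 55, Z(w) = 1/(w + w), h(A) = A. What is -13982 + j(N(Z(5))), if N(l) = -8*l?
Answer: -70189/5 ≈ -14038.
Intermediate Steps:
Z(w) = 1/(2*w)
j(K) = -55 + K (j(K) = K - 55 = -55 + K)
-13982 + j(N(Z(5))) = -13982 + (-55 - 4/5) = -13982 + (-55 - 8*⅒) = -13982 + (-55 - ⅘) = -13982 - 279/5 = -70189/5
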